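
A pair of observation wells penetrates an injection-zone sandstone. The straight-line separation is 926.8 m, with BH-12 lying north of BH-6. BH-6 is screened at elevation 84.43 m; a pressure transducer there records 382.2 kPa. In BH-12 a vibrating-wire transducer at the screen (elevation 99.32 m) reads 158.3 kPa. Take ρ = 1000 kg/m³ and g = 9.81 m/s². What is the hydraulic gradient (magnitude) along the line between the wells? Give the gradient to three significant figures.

i ≈ 0.00856

Pressure head at BH-6: ψ = P/(ρg) = 382.2×1000 / (1000 × 9.81) = 38.96 m.
Total head at BH-6: h = z + ψ = 84.43 + 38.96 = 123.39 m.
Pressure head at BH-12: ψ = P/(ρg) = 158.3×1000 / (1000 × 9.81) = 16.14 m.
Total head at BH-12: h = z + ψ = 99.32 + 16.14 = 115.46 m.
Head difference: h(BH-6) − h(BH-12) = 123.39 − 115.46 = 7.93 m.
Hydraulic gradient: i = |Δh| / L = 7.93 / 926.8 = 0.00856.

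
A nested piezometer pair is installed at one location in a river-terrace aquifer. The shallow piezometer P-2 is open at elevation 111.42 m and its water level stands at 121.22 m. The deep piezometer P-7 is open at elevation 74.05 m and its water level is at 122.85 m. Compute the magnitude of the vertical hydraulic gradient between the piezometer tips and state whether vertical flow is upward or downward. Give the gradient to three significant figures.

|i_v| ≈ 0.0436; vertical flow is upward

Total head at P-2: h = 121.22 m (water level in the standpipe).
Total head at P-7: h = 122.85 m.
Δh = h(P-2) − h(P-7) = 121.22 − 122.85 = -1.63 m.
Vertical separation Δz = 111.42 − 74.05 = 37.37 m.
|i_v| = |Δh| / Δz = 1.63 / 37.37 = 0.0436.
Head is higher in the deep piezometer, so vertical flow is upward (discharge condition).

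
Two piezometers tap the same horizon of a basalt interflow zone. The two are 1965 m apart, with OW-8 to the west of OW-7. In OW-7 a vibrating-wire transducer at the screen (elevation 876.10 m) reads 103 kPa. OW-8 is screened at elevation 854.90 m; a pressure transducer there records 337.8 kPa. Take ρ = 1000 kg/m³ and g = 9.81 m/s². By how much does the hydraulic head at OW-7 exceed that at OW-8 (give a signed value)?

Δh ≈ -2.73 m

Pressure head at OW-7: ψ = P/(ρg) = 103×1000 / (1000 × 9.81) = 10.50 m.
Total head at OW-7: h = z + ψ = 876.10 + 10.50 = 886.60 m.
Pressure head at OW-8: ψ = P/(ρg) = 337.8×1000 / (1000 × 9.81) = 34.43 m.
Total head at OW-8: h = z + ψ = 854.90 + 34.43 = 889.33 m.
Head difference: h(OW-7) − h(OW-8) = 886.60 − 889.33 = -2.73 m.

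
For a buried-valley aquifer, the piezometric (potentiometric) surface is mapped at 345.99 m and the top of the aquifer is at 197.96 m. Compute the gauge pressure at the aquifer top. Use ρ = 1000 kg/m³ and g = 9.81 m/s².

P ≈ 1450 kPa

Pressure head at the aquifer top: ψ = h − z = 345.99 − 197.96 = 148.03 m.
P = ρgψ = 1000 × 9.81 × 148.03 = 1452174 Pa ≈ 1450 kPa.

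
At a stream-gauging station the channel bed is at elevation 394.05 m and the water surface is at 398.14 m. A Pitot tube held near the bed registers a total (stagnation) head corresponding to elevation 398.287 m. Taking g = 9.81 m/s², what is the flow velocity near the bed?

v ≈ 1.70 m/s

Near the bed, under hydrostatic conditions, the piezometric head (z + ψ) equals the free-surface elevation, 398.14 m.
Velocity head = total − piezometric = 398.287 − 398.14 = 0.147 m.
v = √(2g·h_v) = √(2 × 9.81 × 0.147) = 1.70 m/s.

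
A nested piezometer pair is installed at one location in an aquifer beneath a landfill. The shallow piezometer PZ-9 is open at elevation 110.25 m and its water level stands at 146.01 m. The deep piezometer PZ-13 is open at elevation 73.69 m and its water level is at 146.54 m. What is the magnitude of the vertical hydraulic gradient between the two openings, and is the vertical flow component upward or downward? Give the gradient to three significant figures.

Total head at PZ-9: h = 146.01 m (water level in the standpipe).
Total head at PZ-13: h = 146.54 m.
Δh = h(PZ-9) − h(PZ-13) = 146.01 − 146.54 = -0.53 m.
Vertical separation Δz = 110.25 − 73.69 = 36.56 m.
|i_v| = |Δh| / Δz = 0.53 / 36.56 = 0.0145.
Head is higher in the deep piezometer, so vertical flow is upward (discharge condition).

|i_v| ≈ 0.0145; vertical flow is upward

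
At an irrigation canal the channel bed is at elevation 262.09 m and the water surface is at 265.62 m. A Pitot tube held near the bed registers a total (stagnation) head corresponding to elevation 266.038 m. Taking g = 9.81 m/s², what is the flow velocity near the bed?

Near the bed, under hydrostatic conditions, the piezometric head (z + ψ) equals the free-surface elevation, 265.62 m.
Velocity head = total − piezometric = 266.038 − 265.62 = 0.418 m.
v = √(2g·h_v) = √(2 × 9.81 × 0.418) = 2.86 m/s.

v ≈ 2.86 m/s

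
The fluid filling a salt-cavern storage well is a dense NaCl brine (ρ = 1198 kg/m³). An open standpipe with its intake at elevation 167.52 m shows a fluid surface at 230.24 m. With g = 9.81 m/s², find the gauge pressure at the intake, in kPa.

Pressure head ψ = h − z = 230.24 − 167.52 = 62.72 m.
P = ρgψ = 1198 × 9.81 × 62.72 = 737109 Pa ≈ 737 kPa.

P ≈ 737 kPa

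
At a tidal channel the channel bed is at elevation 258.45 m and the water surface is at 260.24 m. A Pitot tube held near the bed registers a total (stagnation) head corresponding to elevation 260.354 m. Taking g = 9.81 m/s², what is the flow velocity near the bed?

Near the bed, under hydrostatic conditions, the piezometric head (z + ψ) equals the free-surface elevation, 260.24 m.
Velocity head = total − piezometric = 260.354 − 260.24 = 0.114 m.
v = √(2g·h_v) = √(2 × 9.81 × 0.114) = 1.50 m/s.

v ≈ 1.50 m/s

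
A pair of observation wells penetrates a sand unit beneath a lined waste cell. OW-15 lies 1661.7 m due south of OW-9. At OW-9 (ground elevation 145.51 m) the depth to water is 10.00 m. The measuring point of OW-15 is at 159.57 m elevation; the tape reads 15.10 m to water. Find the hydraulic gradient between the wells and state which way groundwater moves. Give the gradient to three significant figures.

i ≈ 0.00539; groundwater flows toward the north

Total head at OW-9: h = 145.51 − 10.00 = 135.51 m.
Total head at OW-15: h = 159.57 − 15.10 = 144.47 m.
Head difference: h(OW-9) − h(OW-15) = 135.51 − 144.47 = -8.96 m.
Hydraulic gradient: i = |Δh| / L = 8.96 / 1661.7 = 0.00539.
Flow is from higher to lower head: from OW-15 toward OW-9, i.e. toward the north.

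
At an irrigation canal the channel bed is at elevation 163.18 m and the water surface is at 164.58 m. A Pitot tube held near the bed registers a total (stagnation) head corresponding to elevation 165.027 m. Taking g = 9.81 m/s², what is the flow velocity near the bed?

Near the bed, under hydrostatic conditions, the piezometric head (z + ψ) equals the free-surface elevation, 164.58 m.
Velocity head = total − piezometric = 165.027 − 164.58 = 0.447 m.
v = √(2g·h_v) = √(2 × 9.81 × 0.447) = 2.96 m/s.

v ≈ 2.96 m/s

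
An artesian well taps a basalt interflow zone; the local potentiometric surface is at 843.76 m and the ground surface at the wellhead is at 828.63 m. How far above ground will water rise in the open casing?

Water rises to the potentiometric surface, so the rise above ground = 843.76 − 828.63 = 15.13 m.

≈ 15.13 m above ground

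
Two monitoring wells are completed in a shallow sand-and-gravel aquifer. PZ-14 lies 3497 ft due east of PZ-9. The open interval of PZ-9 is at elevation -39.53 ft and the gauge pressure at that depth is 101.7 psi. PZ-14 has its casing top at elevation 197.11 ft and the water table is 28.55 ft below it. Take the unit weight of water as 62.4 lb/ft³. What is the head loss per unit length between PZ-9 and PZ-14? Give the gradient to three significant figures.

Pressure head at PZ-9: ψ = 144·P/γ = 144 × 101.7 / 62.4 = 234.69 ft.
Total head at PZ-9: h = z + ψ = -39.53 + 234.69 = 195.16 ft.
Total head at PZ-14: h = 197.11 − 28.55 = 168.56 ft.
Head difference: h(PZ-9) − h(PZ-14) = 195.16 − 168.56 = 26.60 ft.
Hydraulic gradient: i = |Δh| / L = 26.60 / 3497 = 0.00761.

i ≈ 0.00761 ft/ft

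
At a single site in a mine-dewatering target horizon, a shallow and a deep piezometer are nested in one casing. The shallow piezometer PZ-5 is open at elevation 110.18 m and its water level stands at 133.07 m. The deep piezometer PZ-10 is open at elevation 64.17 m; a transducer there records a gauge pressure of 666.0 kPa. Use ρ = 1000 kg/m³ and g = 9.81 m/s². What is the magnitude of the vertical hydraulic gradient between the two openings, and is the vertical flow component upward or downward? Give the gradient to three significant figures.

Total head at PZ-5: h = 133.07 m (water level in the standpipe).
Pressure head at PZ-10: ψ = P/(ρg) = 666.0×1000 / (1000 × 9.81) = 67.89 m.
Total head at PZ-10: h = z + ψ = 64.17 + 67.89 = 132.06 m.
Δh = h(PZ-5) − h(PZ-10) = 133.07 − 132.06 = 1.01 m.
Vertical separation Δz = 110.18 − 64.17 = 46.01 m.
|i_v| = |Δh| / Δz = 1.01 / 46.01 = 0.0220.
Head is higher in the shallow piezometer, so vertical flow is downward (recharge condition).

|i_v| ≈ 0.0220; vertical flow is downward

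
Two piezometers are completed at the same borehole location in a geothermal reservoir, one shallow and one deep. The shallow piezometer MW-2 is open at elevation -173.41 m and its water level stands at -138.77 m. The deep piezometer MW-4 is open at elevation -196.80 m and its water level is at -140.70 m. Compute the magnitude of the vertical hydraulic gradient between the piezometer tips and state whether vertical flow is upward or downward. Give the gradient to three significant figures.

Total head at MW-2: h = -138.77 m (water level in the standpipe).
Total head at MW-4: h = -140.70 m.
Δh = h(MW-2) − h(MW-4) = -138.77 − (-140.70) = 1.93 m.
Vertical separation Δz = -173.41 − (-196.80) = 23.39 m.
|i_v| = |Δh| / Δz = 1.93 / 23.39 = 0.0825.
Head is higher in the shallow piezometer, so vertical flow is downward (recharge condition).

|i_v| ≈ 0.0825; vertical flow is downward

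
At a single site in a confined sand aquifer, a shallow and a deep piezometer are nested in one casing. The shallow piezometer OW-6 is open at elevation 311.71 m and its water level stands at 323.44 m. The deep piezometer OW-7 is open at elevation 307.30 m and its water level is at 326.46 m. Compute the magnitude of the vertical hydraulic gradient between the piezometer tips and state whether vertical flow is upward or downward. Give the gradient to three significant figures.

Total head at OW-6: h = 323.44 m (water level in the standpipe).
Total head at OW-7: h = 326.46 m.
Δh = h(OW-6) − h(OW-7) = 323.44 − 326.46 = -3.02 m.
Vertical separation Δz = 311.71 − 307.30 = 4.41 m.
|i_v| = |Δh| / Δz = 3.02 / 4.41 = 0.685.
Head is higher in the deep piezometer, so vertical flow is upward (discharge condition).

|i_v| ≈ 0.685; vertical flow is upward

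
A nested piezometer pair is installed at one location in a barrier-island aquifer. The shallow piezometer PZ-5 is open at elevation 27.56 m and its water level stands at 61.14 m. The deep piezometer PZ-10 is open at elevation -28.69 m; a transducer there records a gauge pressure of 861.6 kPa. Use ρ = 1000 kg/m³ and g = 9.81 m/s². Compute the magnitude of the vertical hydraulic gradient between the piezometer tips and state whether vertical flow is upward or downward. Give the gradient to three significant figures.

|i_v| ≈ 0.0356; vertical flow is downward

Total head at PZ-5: h = 61.14 m (water level in the standpipe).
Pressure head at PZ-10: ψ = P/(ρg) = 861.6×1000 / (1000 × 9.81) = 87.83 m.
Total head at PZ-10: h = z + ψ = -28.69 + 87.83 = 59.14 m.
Δh = h(PZ-5) − h(PZ-10) = 61.14 − 59.14 = 2.00 m.
Vertical separation Δz = 27.56 − (-28.69) = 56.25 m.
|i_v| = |Δh| / Δz = 2.00 / 56.25 = 0.0356.
Head is higher in the shallow piezometer, so vertical flow is downward (recharge condition).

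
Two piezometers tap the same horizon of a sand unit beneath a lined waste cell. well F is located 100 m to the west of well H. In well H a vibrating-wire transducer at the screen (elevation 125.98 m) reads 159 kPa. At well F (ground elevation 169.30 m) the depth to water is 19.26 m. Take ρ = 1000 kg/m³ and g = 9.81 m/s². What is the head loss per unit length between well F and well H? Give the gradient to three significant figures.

Pressure head at well H: ψ = P/(ρg) = 159×1000 / (1000 × 9.81) = 16.21 m.
Total head at well H: h = z + ψ = 125.98 + 16.21 = 142.19 m.
Total head at well F: h = 169.30 − 19.26 = 150.04 m.
Head difference: h(well H) − h(well F) = 142.19 − 150.04 = -7.85 m.
Hydraulic gradient: i = |Δh| / L = 7.85 / 100 = 0.0785.

i ≈ 0.0785 m/m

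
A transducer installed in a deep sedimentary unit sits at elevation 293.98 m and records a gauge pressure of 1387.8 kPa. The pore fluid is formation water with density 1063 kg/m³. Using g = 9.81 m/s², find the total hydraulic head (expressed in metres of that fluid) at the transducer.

h ≈ 427.06 m

ψ = P/(ρg) = 1387.8×1000 / (1063 × 9.81) = 133.08 m.
h = z + ψ = 293.98 + 133.08 = 427.06 m.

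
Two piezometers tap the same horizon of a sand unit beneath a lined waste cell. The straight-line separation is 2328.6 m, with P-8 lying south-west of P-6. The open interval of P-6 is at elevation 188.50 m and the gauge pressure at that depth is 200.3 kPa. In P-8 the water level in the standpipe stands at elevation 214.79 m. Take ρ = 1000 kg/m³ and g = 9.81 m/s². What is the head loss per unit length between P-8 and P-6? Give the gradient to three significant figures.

i ≈ 0.00252 m/m

Pressure head at P-6: ψ = P/(ρg) = 200.3×1000 / (1000 × 9.81) = 20.42 m.
Total head at P-6: h = z + ψ = 188.50 + 20.42 = 208.92 m.
Total head at P-8: h = 214.79 m (water level in the piezometer is the total head).
Head difference: h(P-6) − h(P-8) = 208.92 − 214.79 = -5.87 m.
Hydraulic gradient: i = |Δh| / L = 5.87 / 2328.6 = 0.00252.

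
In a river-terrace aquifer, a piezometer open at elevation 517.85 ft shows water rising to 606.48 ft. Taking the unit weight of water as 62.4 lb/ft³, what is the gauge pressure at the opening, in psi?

Pressure head ψ = h − z = 606.48 − 517.85 = 88.63 ft.
P = γ·ψ / 144 = 62.4 × 88.63 / 144 = 38.4 psi.

P ≈ 38.4 psi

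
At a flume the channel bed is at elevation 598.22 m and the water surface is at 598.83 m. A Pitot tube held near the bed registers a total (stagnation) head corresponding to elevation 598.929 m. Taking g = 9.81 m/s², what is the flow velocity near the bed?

v ≈ 1.39 m/s

Near the bed, under hydrostatic conditions, the piezometric head (z + ψ) equals the free-surface elevation, 598.83 m.
Velocity head = total − piezometric = 598.929 − 598.83 = 0.099 m.
v = √(2g·h_v) = √(2 × 9.81 × 0.099) = 1.39 m/s.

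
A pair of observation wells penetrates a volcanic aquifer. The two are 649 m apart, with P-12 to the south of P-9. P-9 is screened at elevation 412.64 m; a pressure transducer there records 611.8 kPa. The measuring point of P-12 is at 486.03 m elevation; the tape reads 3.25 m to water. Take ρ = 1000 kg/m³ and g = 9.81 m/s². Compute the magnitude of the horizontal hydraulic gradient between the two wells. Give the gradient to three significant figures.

i ≈ 0.0120

Pressure head at P-9: ψ = P/(ρg) = 611.8×1000 / (1000 × 9.81) = 62.36 m.
Total head at P-9: h = z + ψ = 412.64 + 62.36 = 475.00 m.
Total head at P-12: h = 486.03 − 3.25 = 482.78 m.
Head difference: h(P-9) − h(P-12) = 475.00 − 482.78 = -7.78 m.
Hydraulic gradient: i = |Δh| / L = 7.78 / 649 = 0.0120.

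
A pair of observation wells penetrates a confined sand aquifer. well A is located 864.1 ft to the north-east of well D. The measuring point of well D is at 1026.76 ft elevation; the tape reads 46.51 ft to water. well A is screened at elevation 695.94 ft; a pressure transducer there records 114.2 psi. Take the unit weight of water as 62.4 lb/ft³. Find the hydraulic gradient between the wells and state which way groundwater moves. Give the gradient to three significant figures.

Total head at well D: h = 1026.76 − 46.51 = 980.25 ft.
Pressure head at well A: ψ = 144·P/γ = 144 × 114.2 / 62.4 = 263.54 ft.
Total head at well A: h = z + ψ = 695.94 + 263.54 = 959.48 ft.
Head difference: h(well D) − h(well A) = 980.25 − 959.48 = 20.77 ft.
Hydraulic gradient: i = |Δh| / L = 20.77 / 864.1 = 0.0240.
Flow is from higher to lower head: from well D toward well A, i.e. toward the north-east.

i ≈ 0.0240; groundwater flows toward the north-east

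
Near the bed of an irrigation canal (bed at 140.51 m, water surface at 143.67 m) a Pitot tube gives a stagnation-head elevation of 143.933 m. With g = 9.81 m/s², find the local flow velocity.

Near the bed, under hydrostatic conditions, the piezometric head (z + ψ) equals the free-surface elevation, 143.67 m.
Velocity head = total − piezometric = 143.933 − 143.67 = 0.263 m.
v = √(2g·h_v) = √(2 × 9.81 × 0.263) = 2.27 m/s.

v ≈ 2.27 m/s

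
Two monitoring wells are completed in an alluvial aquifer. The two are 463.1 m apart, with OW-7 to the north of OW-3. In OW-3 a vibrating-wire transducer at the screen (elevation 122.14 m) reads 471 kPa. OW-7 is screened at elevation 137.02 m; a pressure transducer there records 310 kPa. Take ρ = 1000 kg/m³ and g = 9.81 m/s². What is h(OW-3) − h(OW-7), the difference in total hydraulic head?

Pressure head at OW-3: ψ = P/(ρg) = 471×1000 / (1000 × 9.81) = 48.01 m.
Total head at OW-3: h = z + ψ = 122.14 + 48.01 = 170.15 m.
Pressure head at OW-7: ψ = P/(ρg) = 310×1000 / (1000 × 9.81) = 31.60 m.
Total head at OW-7: h = z + ψ = 137.02 + 31.60 = 168.62 m.
Head difference: h(OW-3) − h(OW-7) = 170.15 − 168.62 = 1.53 m.

Δh ≈ 1.53 m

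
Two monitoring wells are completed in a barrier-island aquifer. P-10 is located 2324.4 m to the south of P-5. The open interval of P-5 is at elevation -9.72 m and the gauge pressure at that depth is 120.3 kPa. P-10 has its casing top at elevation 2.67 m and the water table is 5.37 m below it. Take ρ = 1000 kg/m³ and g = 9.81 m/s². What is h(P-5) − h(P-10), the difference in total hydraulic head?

Pressure head at P-5: ψ = P/(ρg) = 120.3×1000 / (1000 × 9.81) = 12.26 m.
Total head at P-5: h = z + ψ = -9.72 + 12.26 = 2.54 m.
Total head at P-10: h = 2.67 − 5.37 = -2.70 m.
Head difference: h(P-5) − h(P-10) = 2.54 − (-2.70) = 5.24 m.

Δh ≈ 5.24 m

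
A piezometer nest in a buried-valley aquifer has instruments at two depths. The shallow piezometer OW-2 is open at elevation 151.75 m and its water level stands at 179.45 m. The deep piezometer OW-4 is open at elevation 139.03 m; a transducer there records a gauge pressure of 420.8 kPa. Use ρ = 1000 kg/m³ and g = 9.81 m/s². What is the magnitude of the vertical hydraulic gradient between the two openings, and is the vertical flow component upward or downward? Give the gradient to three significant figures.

Total head at OW-2: h = 179.45 m (water level in the standpipe).
Pressure head at OW-4: ψ = P/(ρg) = 420.8×1000 / (1000 × 9.81) = 42.90 m.
Total head at OW-4: h = z + ψ = 139.03 + 42.90 = 181.93 m.
Δh = h(OW-2) − h(OW-4) = 179.45 − 181.93 = -2.48 m.
Vertical separation Δz = 151.75 − 139.03 = 12.72 m.
|i_v| = |Δh| / Δz = 2.48 / 12.72 = 0.195.
Head is higher in the deep piezometer, so vertical flow is upward (discharge condition).

|i_v| ≈ 0.195; vertical flow is upward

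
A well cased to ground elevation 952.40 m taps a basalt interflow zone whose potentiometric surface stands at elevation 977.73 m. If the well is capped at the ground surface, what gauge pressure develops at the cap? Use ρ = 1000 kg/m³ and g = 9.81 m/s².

Head above the cap: Δh = 977.73 − 952.40 = 25.33 m.
P = ρgΔh = 1000 × 9.81 × 25.33 = 248487 Pa ≈ 248 kPa.

P ≈ 248 kPa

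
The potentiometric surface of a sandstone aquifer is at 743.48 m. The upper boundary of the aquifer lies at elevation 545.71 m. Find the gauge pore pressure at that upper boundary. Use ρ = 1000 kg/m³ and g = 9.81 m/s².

Pressure head at the aquifer top: ψ = h − z = 743.48 − 545.71 = 197.77 m.
P = ρgψ = 1000 × 9.81 × 197.77 = 1940124 Pa ≈ 1940 kPa.

P ≈ 1940 kPa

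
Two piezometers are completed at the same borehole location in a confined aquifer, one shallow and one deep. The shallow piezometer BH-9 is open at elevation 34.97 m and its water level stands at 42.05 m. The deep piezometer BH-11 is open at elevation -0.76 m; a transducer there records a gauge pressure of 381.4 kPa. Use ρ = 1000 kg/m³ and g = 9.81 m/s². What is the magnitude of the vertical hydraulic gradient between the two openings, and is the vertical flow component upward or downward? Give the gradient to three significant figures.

|i_v| ≈ 0.110; vertical flow is downward

Total head at BH-9: h = 42.05 m (water level in the standpipe).
Pressure head at BH-11: ψ = P/(ρg) = 381.4×1000 / (1000 × 9.81) = 38.88 m.
Total head at BH-11: h = z + ψ = -0.76 + 38.88 = 38.12 m.
Δh = h(BH-9) − h(BH-11) = 42.05 − 38.12 = 3.93 m.
Vertical separation Δz = 34.97 − (-0.76) = 35.73 m.
|i_v| = |Δh| / Δz = 3.93 / 35.73 = 0.110.
Head is higher in the shallow piezometer, so vertical flow is downward (recharge condition).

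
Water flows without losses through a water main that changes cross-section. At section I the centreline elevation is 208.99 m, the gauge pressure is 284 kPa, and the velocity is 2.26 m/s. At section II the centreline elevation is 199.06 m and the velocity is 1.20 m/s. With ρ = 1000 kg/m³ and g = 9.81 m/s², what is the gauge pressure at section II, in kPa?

P₂ ≈ 383 kPa

Pressure head at I: ψ₁ = P₁/(ρg) = 284×1000 / (1000 × 9.81) = 28.95 m.
Velocity heads: v₁²/2g = 2.26²/19.62 = 0.260 m; v₂²/2g = 1.20²/19.62 = 0.073 m.
Total head H = z₁ + ψ₁ + v₁²/2g = 208.99 + 28.95 + 0.260 = 238.20 m.
ψ₂ = H − z₂ − v₂²/2g = 238.20 − 199.06 − 0.073 = 39.07 m.
P₂ = ρgψ₂ = 1000 × 9.81 × 39.07 ≈ 383 kPa.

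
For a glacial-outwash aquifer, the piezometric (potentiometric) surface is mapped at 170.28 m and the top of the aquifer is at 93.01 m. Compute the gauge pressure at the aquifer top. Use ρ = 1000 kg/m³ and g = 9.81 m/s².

P ≈ 758 kPa

Pressure head at the aquifer top: ψ = h − z = 170.28 − 93.01 = 77.27 m.
P = ρgψ = 1000 × 9.81 × 77.27 = 758019 Pa ≈ 758 kPa.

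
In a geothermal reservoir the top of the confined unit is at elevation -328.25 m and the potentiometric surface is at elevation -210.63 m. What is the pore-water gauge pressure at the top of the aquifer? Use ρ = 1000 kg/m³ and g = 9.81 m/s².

Pressure head at the aquifer top: ψ = h − z = -210.63 − (-328.25) = 117.62 m.
P = ρgψ = 1000 × 9.81 × 117.62 = 1153852 Pa ≈ 1150 kPa.

P ≈ 1150 kPa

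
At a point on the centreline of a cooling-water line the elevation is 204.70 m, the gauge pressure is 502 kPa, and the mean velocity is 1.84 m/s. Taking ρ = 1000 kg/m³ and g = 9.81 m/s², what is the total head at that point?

h ≈ 256.04 m

Pressure head ψ = P/(ρg) = 502×1000 / (1000 × 9.81) = 51.17 m.
Velocity head = v²/(2g) = 1.84² / (2 × 9.81) = 0.173 m.
h = z + ψ + v²/(2g) = 204.70 + 51.17 + 0.173 = 256.04 m.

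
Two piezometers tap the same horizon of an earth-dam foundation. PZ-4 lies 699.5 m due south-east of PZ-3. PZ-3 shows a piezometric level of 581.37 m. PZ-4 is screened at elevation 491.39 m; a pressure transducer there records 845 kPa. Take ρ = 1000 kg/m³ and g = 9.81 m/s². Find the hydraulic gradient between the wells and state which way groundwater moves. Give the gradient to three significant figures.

Total head at PZ-3: h = 581.37 m (water level in the piezometer is the total head).
Pressure head at PZ-4: ψ = P/(ρg) = 845×1000 / (1000 × 9.81) = 86.14 m.
Total head at PZ-4: h = z + ψ = 491.39 + 86.14 = 577.53 m.
Head difference: h(PZ-3) − h(PZ-4) = 581.37 − 577.53 = 3.84 m.
Hydraulic gradient: i = |Δh| / L = 3.84 / 699.5 = 0.00549.
Flow is from higher to lower head: from PZ-3 toward PZ-4, i.e. toward the south-east.

i ≈ 0.00549; groundwater flows toward the south-east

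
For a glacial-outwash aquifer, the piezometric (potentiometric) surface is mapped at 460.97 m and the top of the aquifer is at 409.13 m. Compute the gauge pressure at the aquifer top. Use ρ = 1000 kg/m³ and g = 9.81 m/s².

Pressure head at the aquifer top: ψ = h − z = 460.97 − 409.13 = 51.84 m.
P = ρgψ = 1000 × 9.81 × 51.84 = 508550 Pa ≈ 509 kPa.

P ≈ 509 kPa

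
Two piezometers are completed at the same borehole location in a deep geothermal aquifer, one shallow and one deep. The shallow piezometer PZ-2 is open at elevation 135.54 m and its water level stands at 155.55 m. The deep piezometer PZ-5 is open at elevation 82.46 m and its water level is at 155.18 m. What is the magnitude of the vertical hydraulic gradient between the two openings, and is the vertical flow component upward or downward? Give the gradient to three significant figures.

|i_v| ≈ 0.00697; vertical flow is downward

Total head at PZ-2: h = 155.55 m (water level in the standpipe).
Total head at PZ-5: h = 155.18 m.
Δh = h(PZ-2) − h(PZ-5) = 155.55 − 155.18 = 0.37 m.
Vertical separation Δz = 135.54 − 82.46 = 53.08 m.
|i_v| = |Δh| / Δz = 0.37 / 53.08 = 0.00697.
Head is higher in the shallow piezometer, so vertical flow is downward (recharge condition).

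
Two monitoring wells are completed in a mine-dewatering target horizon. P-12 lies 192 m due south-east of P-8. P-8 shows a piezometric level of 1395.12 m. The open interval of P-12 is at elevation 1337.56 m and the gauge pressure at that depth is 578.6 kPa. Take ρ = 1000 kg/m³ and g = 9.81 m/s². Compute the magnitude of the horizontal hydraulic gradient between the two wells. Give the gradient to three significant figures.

Total head at P-8: h = 1395.12 m (water level in the piezometer is the total head).
Pressure head at P-12: ψ = P/(ρg) = 578.6×1000 / (1000 × 9.81) = 58.98 m.
Total head at P-12: h = z + ψ = 1337.56 + 58.98 = 1396.54 m.
Head difference: h(P-8) − h(P-12) = 1395.12 − 1396.54 = -1.42 m.
Hydraulic gradient: i = |Δh| / L = 1.42 / 192 = 0.00740.

i ≈ 0.00740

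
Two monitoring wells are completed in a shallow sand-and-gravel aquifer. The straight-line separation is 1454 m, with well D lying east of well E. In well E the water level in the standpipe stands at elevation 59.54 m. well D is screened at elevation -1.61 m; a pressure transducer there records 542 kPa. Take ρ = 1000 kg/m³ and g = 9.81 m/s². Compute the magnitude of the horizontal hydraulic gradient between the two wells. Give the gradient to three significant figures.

i ≈ 0.00406

Total head at well E: h = 59.54 m (water level in the piezometer is the total head).
Pressure head at well D: ψ = P/(ρg) = 542×1000 / (1000 × 9.81) = 55.25 m.
Total head at well D: h = z + ψ = -1.61 + 55.25 = 53.64 m.
Head difference: h(well E) − h(well D) = 59.54 − 53.64 = 5.90 m.
Hydraulic gradient: i = |Δh| / L = 5.90 / 1454 = 0.00406.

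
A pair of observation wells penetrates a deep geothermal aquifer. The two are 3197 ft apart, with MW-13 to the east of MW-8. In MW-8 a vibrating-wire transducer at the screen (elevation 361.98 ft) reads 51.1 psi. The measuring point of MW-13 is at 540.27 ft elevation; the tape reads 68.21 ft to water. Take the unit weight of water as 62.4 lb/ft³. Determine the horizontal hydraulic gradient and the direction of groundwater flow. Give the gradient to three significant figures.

i ≈ 0.00245; groundwater flows toward the east

Pressure head at MW-8: ψ = 144·P/γ = 144 × 51.1 / 62.4 = 117.92 ft.
Total head at MW-8: h = z + ψ = 361.98 + 117.92 = 479.90 ft.
Total head at MW-13: h = 540.27 − 68.21 = 472.06 ft.
Head difference: h(MW-8) − h(MW-13) = 479.90 − 472.06 = 7.84 ft.
Hydraulic gradient: i = |Δh| / L = 7.84 / 3197 = 0.00245.
Flow is from higher to lower head: from MW-8 toward MW-13, i.e. toward the east.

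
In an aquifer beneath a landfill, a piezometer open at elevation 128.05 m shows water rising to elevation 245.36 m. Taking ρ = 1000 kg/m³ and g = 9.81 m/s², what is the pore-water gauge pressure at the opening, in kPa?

Pressure head ψ = h − z = 245.36 − 128.05 = 117.31 m.
P = ρgψ = 1000 × 9.81 × 117.31 = 1150811 Pa ≈ 1150 kPa.

P ≈ 1150 kPa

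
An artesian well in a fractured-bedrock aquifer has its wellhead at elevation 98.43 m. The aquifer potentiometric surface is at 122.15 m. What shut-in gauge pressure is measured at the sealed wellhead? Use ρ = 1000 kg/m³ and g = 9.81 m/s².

P ≈ 233 kPa

Head above the cap: Δh = 122.15 − 98.43 = 23.72 m.
P = ρgΔh = 1000 × 9.81 × 23.72 = 232693 Pa ≈ 233 kPa.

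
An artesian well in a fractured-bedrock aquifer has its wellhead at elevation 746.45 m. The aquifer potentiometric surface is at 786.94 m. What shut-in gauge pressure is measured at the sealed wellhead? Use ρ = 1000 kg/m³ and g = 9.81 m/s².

P ≈ 397 kPa

Head above the cap: Δh = 786.94 − 746.45 = 40.49 m.
P = ρgΔh = 1000 × 9.81 × 40.49 = 397207 Pa ≈ 397 kPa.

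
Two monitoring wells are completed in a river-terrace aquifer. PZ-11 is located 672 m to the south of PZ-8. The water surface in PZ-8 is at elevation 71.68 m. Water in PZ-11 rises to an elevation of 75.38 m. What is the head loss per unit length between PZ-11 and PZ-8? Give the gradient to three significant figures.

i ≈ 0.00551 m/m

Total head at PZ-8: h = 71.68 m (water level in the piezometer is the total head).
Total head at PZ-11: h = 75.38 m (water level in the piezometer is the total head).
Head difference: h(PZ-8) − h(PZ-11) = 71.68 − 75.38 = -3.70 m.
Hydraulic gradient: i = |Δh| / L = 3.70 / 672 = 0.00551.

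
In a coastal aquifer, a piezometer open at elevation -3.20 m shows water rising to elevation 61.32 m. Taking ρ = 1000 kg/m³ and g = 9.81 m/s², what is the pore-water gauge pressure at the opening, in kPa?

P ≈ 633 kPa

Pressure head ψ = h − z = 61.32 − (-3.20) = 64.52 m.
P = ρgψ = 1000 × 9.81 × 64.52 = 632941 Pa ≈ 633 kPa.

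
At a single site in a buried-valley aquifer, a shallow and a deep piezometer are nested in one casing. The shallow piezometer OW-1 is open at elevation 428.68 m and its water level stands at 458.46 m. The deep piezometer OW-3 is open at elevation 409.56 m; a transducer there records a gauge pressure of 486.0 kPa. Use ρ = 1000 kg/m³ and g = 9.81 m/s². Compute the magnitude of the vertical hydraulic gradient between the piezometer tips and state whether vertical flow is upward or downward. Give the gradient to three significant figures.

|i_v| ≈ 0.0335; vertical flow is upward

Total head at OW-1: h = 458.46 m (water level in the standpipe).
Pressure head at OW-3: ψ = P/(ρg) = 486.0×1000 / (1000 × 9.81) = 49.54 m.
Total head at OW-3: h = z + ψ = 409.56 + 49.54 = 459.10 m.
Δh = h(OW-1) − h(OW-3) = 458.46 − 459.10 = -0.64 m.
Vertical separation Δz = 428.68 − 409.56 = 19.12 m.
|i_v| = |Δh| / Δz = 0.64 / 19.12 = 0.0335.
Head is higher in the deep piezometer, so vertical flow is upward (discharge condition).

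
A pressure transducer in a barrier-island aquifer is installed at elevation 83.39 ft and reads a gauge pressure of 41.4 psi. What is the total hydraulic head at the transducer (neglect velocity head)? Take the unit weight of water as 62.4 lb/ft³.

h ≈ 178.93 ft

ψ = 144·P/γ = 144 × 41.4 / 62.4 = 95.54 ft.
h = z + ψ = 83.39 + 95.54 = 178.93 ft.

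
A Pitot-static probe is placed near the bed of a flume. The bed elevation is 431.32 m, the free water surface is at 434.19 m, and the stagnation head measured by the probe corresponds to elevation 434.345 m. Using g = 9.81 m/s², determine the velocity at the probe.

v ≈ 1.74 m/s

Near the bed, under hydrostatic conditions, the piezometric head (z + ψ) equals the free-surface elevation, 434.19 m.
Velocity head = total − piezometric = 434.345 − 434.19 = 0.155 m.
v = √(2g·h_v) = √(2 × 9.81 × 0.155) = 1.74 m/s.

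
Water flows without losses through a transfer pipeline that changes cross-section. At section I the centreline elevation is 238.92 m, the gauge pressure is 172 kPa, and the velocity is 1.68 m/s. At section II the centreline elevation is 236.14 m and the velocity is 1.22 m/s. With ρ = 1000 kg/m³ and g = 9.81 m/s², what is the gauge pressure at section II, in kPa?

Pressure head at I: ψ₁ = P₁/(ρg) = 172×1000 / (1000 × 9.81) = 17.53 m.
Velocity heads: v₁²/2g = 1.68²/19.62 = 0.144 m; v₂²/2g = 1.22²/19.62 = 0.076 m.
Total head H = z₁ + ψ₁ + v₁²/2g = 238.92 + 17.53 + 0.144 = 256.59 m.
ψ₂ = H − z₂ − v₂²/2g = 256.59 − 236.14 − 0.076 = 20.37 m.
P₂ = ρgψ₂ = 1000 × 9.81 × 20.37 ≈ 200 kPa.

P₂ ≈ 200 kPa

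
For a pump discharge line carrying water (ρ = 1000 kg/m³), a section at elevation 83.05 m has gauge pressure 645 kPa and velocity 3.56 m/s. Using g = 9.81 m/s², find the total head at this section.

Pressure head ψ = P/(ρg) = 645×1000 / (1000 × 9.81) = 65.75 m.
Velocity head = v²/(2g) = 3.56² / (2 × 9.81) = 0.646 m.
h = z + ψ + v²/(2g) = 83.05 + 65.75 + 0.646 = 149.45 m.

h ≈ 149.45 m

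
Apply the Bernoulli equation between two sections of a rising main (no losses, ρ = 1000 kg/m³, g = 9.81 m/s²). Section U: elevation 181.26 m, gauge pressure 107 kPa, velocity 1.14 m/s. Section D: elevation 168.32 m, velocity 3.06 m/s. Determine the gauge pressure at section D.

P₂ ≈ 230 kPa

Pressure head at U: ψ₁ = P₁/(ρg) = 107×1000 / (1000 × 9.81) = 10.91 m.
Velocity heads: v₁²/2g = 1.14²/19.62 = 0.066 m; v₂²/2g = 3.06²/19.62 = 0.477 m.
Total head H = z₁ + ψ₁ + v₁²/2g = 181.26 + 10.91 + 0.066 = 192.24 m.
ψ₂ = H − z₂ − v₂²/2g = 192.24 − 168.32 − 0.477 = 23.44 m.
P₂ = ρgψ₂ = 1000 × 9.81 × 23.44 ≈ 230 kPa.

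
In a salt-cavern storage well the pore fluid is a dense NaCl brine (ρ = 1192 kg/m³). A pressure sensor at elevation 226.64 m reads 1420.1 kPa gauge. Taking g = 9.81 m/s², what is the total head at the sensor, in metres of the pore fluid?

h ≈ 348.08 m

ψ = P/(ρg) = 1420.1×1000 / (1192 × 9.81) = 121.44 m.
h = z + ψ = 226.64 + 121.44 = 348.08 m.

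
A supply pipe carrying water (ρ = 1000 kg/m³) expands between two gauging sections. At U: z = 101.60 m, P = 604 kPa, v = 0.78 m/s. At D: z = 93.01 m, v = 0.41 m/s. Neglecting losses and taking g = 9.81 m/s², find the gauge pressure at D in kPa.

Pressure head at U: ψ₁ = P₁/(ρg) = 604×1000 / (1000 × 9.81) = 61.57 m.
Velocity heads: v₁²/2g = 0.78²/19.62 = 0.031 m; v₂²/2g = 0.41²/19.62 = 0.009 m.
Total head H = z₁ + ψ₁ + v₁²/2g = 101.60 + 61.57 + 0.031 = 163.20 m.
ψ₂ = H − z₂ − v₂²/2g = 163.20 − 93.01 − 0.009 = 70.18 m.
P₂ = ρgψ₂ = 1000 × 9.81 × 70.18 ≈ 688 kPa.

P₂ ≈ 688 kPa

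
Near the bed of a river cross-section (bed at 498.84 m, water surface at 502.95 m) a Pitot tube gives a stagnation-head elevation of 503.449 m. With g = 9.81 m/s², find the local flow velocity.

Near the bed, under hydrostatic conditions, the piezometric head (z + ψ) equals the free-surface elevation, 502.95 m.
Velocity head = total − piezometric = 503.449 − 502.95 = 0.499 m.
v = √(2g·h_v) = √(2 × 9.81 × 0.499) = 3.13 m/s.

v ≈ 3.13 m/s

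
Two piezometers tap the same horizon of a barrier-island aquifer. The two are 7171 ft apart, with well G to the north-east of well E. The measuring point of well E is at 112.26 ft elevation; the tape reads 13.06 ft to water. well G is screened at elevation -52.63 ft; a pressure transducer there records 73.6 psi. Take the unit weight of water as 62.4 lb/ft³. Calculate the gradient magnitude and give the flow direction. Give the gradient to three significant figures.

i ≈ 0.00251; groundwater flows toward the south-west

Total head at well E: h = 112.26 − 13.06 = 99.20 ft.
Pressure head at well G: ψ = 144·P/γ = 144 × 73.6 / 62.4 = 169.85 ft.
Total head at well G: h = z + ψ = -52.63 + 169.85 = 117.22 ft.
Head difference: h(well E) − h(well G) = 99.20 − 117.22 = -18.02 ft.
Hydraulic gradient: i = |Δh| / L = 18.02 / 7171 = 0.00251.
Flow is from higher to lower head: from well G toward well E, i.e. toward the south-west.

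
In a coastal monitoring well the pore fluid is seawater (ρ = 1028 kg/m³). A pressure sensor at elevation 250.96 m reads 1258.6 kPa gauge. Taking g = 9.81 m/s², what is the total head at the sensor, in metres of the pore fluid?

h ≈ 375.76 m

ψ = P/(ρg) = 1258.6×1000 / (1028 × 9.81) = 124.80 m.
h = z + ψ = 250.96 + 124.80 = 375.76 m.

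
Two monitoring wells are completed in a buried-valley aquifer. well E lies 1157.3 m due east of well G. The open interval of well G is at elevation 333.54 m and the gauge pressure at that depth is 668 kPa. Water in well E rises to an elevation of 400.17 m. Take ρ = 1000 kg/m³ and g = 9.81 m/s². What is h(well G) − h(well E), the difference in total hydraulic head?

Pressure head at well G: ψ = P/(ρg) = 668×1000 / (1000 × 9.81) = 68.09 m.
Total head at well G: h = z + ψ = 333.54 + 68.09 = 401.63 m.
Total head at well E: h = 400.17 m (water level in the piezometer is the total head).
Head difference: h(well G) − h(well E) = 401.63 − 400.17 = 1.46 m.

Δh ≈ 1.46 m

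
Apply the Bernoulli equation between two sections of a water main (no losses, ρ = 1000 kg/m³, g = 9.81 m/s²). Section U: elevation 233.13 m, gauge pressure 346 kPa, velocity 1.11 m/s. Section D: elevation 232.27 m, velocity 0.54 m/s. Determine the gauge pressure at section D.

P₂ ≈ 355 kPa

Pressure head at U: ψ₁ = P₁/(ρg) = 346×1000 / (1000 × 9.81) = 35.27 m.
Velocity heads: v₁²/2g = 1.11²/19.62 = 0.063 m; v₂²/2g = 0.54²/19.62 = 0.015 m.
Total head H = z₁ + ψ₁ + v₁²/2g = 233.13 + 35.27 + 0.063 = 268.46 m.
ψ₂ = H − z₂ − v₂²/2g = 268.46 − 232.27 − 0.015 = 36.17 m.
P₂ = ρgψ₂ = 1000 × 9.81 × 36.17 ≈ 355 kPa.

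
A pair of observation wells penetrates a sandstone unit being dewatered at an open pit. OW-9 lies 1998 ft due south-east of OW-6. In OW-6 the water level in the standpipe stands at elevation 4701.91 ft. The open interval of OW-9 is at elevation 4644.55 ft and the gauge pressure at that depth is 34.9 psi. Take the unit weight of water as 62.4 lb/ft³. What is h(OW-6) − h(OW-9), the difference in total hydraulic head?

Total head at OW-6: h = 4701.91 ft (water level in the piezometer is the total head).
Pressure head at OW-9: ψ = 144·P/γ = 144 × 34.9 / 62.4 = 80.54 ft.
Total head at OW-9: h = z + ψ = 4644.55 + 80.54 = 4725.09 ft.
Head difference: h(OW-6) − h(OW-9) = 4701.91 − 4725.09 = -23.18 ft.

Δh ≈ -23.18 ft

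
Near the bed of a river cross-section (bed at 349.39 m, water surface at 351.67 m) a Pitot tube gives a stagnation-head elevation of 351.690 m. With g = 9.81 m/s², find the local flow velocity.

v ≈ 0.626 m/s

Near the bed, under hydrostatic conditions, the piezometric head (z + ψ) equals the free-surface elevation, 351.67 m.
Velocity head = total − piezometric = 351.690 − 351.67 = 0.020 m.
v = √(2g·h_v) = √(2 × 9.81 × 0.020) = 0.626 m/s.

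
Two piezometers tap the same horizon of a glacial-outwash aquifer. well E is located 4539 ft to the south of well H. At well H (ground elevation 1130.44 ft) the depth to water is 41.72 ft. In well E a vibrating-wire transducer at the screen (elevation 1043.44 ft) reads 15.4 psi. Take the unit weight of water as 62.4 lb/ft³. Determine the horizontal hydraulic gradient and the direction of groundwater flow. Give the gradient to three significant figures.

Total head at well H: h = 1130.44 − 41.72 = 1088.72 ft.
Pressure head at well E: ψ = 144·P/γ = 144 × 15.4 / 62.4 = 35.54 ft.
Total head at well E: h = z + ψ = 1043.44 + 35.54 = 1078.98 ft.
Head difference: h(well H) − h(well E) = 1088.72 − 1078.98 = 9.74 ft.
Hydraulic gradient: i = |Δh| / L = 9.74 / 4539 = 0.00215.
Flow is from higher to lower head: from well H toward well E, i.e. toward the south.

i ≈ 0.00215; groundwater flows toward the south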